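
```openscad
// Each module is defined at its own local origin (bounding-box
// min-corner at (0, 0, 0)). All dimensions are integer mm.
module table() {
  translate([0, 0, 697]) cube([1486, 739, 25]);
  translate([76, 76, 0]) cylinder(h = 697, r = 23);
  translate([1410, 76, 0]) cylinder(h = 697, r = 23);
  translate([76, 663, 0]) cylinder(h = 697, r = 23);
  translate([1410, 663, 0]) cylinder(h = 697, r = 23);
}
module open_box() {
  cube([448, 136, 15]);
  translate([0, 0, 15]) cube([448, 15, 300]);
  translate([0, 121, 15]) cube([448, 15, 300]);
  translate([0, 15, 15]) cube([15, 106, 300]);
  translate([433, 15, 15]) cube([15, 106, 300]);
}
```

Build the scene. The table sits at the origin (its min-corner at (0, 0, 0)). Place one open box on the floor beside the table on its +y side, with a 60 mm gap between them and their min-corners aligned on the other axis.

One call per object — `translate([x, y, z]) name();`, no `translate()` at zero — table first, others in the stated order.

table();
translate([0, 799, 0]) open_box();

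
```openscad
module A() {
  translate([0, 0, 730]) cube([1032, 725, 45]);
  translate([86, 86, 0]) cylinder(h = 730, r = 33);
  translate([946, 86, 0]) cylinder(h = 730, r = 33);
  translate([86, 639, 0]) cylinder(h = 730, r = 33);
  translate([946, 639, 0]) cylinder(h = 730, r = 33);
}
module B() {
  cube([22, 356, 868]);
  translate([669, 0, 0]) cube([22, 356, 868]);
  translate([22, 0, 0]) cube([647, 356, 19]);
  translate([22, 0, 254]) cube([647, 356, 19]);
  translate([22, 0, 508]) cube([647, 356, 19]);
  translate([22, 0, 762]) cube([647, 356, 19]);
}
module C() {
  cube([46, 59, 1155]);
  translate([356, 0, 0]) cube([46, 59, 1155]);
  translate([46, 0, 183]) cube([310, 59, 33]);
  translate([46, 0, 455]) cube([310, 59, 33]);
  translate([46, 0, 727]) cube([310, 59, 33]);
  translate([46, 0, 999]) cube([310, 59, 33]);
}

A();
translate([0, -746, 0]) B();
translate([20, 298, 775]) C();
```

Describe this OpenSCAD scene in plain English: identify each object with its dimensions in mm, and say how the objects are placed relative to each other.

A is a table with a 1032×725 mm rectangular top, 45 mm thick, top surface at z = 775 mm, supported by four round legs of 66 mm diameter, each leg's bounding box inset 53 mm from the nearest pair of top edges, running from the floor.

B is an open bookshelf. Two side panels, each 22 mm thick, 356 mm deep and 868 mm tall, stand 691 mm apart (outside-to-outside). Between them sit 4 shelves, each 19 mm thick and 356 mm deep, spanning the full gap between the sides. The bottom shelf rests on the floor (its underside at z = 0) and the clear gap between one shelf's top and the next shelf's underside is 235 mm.

C is a wooden ladder with two side rails of 46×59 mm section and 1155 mm height, set 402 mm apart overall. Between them run 4 rectangular rungs (59 mm deep, 33 mm thick), front faces flush with the rails' −y face. The bottom of the first rung is 183 mm above the floor and each subsequent rung is 272 mm higher than the one below.

The bookshelf is on the floor beside the table on its −y side. The ladder is on top of the table.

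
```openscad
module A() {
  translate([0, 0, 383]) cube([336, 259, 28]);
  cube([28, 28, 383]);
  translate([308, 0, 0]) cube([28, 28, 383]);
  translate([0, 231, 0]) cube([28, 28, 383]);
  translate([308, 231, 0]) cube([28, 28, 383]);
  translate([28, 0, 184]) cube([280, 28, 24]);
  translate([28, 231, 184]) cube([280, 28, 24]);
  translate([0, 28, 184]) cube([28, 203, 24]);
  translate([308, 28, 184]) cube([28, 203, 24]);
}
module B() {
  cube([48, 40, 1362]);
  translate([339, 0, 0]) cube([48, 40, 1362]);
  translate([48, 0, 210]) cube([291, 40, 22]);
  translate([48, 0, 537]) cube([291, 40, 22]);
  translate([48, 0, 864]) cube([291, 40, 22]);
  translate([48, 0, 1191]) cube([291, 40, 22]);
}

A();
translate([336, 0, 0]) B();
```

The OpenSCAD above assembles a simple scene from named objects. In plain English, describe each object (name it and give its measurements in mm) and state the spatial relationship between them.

A is a simple wooden stool: a rectangular seat 336 mm (x) by 259 mm (y), 28 mm thick, top face at z = 411 mm, on four square legs, each 28×28 mm in cross-section. The legs rest on z = 0, each flush with a corner of the seat. Four stretchers, 28 mm wide and 24 mm tall, connect adjacent legs with their undersides at z = 184 mm, each running between the inner faces of the legs it joins and aligned with the legs' outer faces on the other axis.

B is a straight ladder. Two 48×40 mm vertical rails, 1362 mm tall, stand 387 mm apart (outside-to-outside) with their front faces coplanar on the −y side. 4 rungs, each 40 mm deep and 22 mm tall, span between the inner faces of the rails, front faces flush with the rails. The lowest rung's underside is at z = 210 mm and rungs are spaced 327 mm apart (underside to underside).

The ladder is against the stool's +x side, with their −y faces flush.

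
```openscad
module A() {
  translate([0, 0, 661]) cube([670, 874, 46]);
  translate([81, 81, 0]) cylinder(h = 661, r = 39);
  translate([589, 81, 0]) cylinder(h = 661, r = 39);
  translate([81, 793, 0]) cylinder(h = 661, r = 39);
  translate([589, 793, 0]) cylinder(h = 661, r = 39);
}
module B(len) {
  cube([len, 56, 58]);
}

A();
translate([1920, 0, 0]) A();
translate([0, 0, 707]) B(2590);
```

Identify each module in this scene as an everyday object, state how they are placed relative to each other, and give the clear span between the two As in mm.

Second table starts at x = 1920; first ends at x = 670; clear span = 1920 − 670 = 1250 mm.

A is a table. B is a beam. A beam spans the tops of two tables. The clear span between the two tables is 1250 mm.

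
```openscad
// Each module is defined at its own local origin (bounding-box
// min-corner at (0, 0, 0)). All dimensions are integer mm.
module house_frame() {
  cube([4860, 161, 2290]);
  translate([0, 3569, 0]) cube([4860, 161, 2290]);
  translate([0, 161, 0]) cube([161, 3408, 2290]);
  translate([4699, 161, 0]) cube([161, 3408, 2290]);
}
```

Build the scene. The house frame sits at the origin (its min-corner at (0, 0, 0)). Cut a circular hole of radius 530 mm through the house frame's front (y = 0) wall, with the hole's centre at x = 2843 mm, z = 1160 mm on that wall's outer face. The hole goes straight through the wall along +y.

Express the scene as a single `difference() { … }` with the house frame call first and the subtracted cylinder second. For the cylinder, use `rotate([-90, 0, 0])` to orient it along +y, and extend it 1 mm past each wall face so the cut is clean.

difference() {
  house_frame();
  translate([2843, -1, 1160]) rotate([-90, 0, 0]) cylinder(h = 163, r = 530);
}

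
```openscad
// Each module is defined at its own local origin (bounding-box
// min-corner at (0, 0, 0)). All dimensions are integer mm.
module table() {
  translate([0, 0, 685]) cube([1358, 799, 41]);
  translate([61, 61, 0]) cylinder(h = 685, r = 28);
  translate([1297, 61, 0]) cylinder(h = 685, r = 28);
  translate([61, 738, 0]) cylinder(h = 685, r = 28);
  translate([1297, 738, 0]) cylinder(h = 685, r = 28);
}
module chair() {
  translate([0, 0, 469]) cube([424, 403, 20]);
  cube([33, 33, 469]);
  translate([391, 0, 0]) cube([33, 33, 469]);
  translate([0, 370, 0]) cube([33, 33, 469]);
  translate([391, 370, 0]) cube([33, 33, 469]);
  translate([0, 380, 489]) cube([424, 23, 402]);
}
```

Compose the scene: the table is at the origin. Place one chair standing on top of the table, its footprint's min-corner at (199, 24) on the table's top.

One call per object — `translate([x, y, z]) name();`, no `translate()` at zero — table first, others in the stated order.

table();
translate([199, 24, 726]) chair();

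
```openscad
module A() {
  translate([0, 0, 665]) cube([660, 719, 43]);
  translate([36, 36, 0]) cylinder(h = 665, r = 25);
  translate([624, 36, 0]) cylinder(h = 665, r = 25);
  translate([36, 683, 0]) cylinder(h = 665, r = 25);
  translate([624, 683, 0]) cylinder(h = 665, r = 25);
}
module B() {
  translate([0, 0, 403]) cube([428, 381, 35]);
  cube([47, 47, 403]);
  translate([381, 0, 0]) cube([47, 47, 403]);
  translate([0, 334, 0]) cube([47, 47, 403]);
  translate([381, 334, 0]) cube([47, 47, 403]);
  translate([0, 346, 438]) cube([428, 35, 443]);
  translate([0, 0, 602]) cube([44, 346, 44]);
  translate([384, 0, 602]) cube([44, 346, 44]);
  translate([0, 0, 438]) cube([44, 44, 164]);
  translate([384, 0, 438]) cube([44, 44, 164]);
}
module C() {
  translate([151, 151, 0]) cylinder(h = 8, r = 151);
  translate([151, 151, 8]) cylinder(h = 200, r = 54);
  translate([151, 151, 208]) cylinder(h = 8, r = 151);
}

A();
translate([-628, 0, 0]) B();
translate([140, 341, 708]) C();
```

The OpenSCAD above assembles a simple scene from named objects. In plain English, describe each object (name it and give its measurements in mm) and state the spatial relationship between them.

A is a rectangular dining table. The top is 660×719×43 mm with its upper surface at z = 708 mm. It stands on four round legs of 50 mm diameter, each leg's bounding box inset 11 mm from the nearest pair of top edges, running from the floor to the underside of the top.

B is a chair: 428×381 mm seat, 35 mm thick, top at z = 438 mm, on four 47 mm square corner legs flush with the seat edges. A 35 mm thick backrest slab spans the full seat width, extending 443 mm above the seat top, its back face flush with the seat's +y edge. Two armrests of 44×44 mm section run along each side from the seat's front edge to the front of the backrest, top faces 208 mm above the seat top and outer faces flush with the seat's x-edges; a 44×44 mm post under the front of each armrest stands on the seat at the front corner.

C is a spool: two coaxial disc flanges of radius 151 mm and thickness 8 mm, joined by a core cylinder of radius 54 mm and height 200 mm. The lower flange rests on z = 0 and the three cylinders share a vertical axis.

The chair is on the floor beside the table on its −x side. The spool is on top of the table.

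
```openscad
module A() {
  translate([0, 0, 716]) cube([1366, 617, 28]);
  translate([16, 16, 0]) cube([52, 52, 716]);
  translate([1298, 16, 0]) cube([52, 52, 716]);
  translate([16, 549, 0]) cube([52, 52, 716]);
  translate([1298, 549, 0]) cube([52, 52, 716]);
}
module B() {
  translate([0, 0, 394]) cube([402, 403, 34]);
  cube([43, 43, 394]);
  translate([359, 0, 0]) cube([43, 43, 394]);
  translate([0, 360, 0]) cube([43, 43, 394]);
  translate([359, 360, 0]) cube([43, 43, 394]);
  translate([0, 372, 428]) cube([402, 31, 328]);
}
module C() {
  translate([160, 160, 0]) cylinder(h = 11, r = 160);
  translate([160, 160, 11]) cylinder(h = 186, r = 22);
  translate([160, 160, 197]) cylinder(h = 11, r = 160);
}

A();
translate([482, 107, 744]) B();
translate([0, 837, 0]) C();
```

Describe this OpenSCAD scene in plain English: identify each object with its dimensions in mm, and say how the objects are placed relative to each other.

A is a table: top 1366 mm (x) × 617 mm (y), 28 mm thick, upper face at z = 744 mm, on four 52×52 mm square legs, each inset 16 mm from the nearest pair of top edges, running from z = 0 to the bottom of the top.

B is a chair: 402×403 mm seat, 34 mm thick, top at z = 428 mm, on four 43 mm square corner legs flush with the seat edges. A 31 mm thick backrest slab spans the full seat width, extending 328 mm above the seat top, its back face flush with the seat's +y edge.

C is a spool: two coaxial disc flanges of radius 160 mm and thickness 11 mm, joined by a core cylinder of radius 22 mm and height 186 mm. The lower flange rests on z = 0 and the three cylinders share a vertical axis.

The chair is on top of the table, centred. The spool is on the floor beside the table on its +y side.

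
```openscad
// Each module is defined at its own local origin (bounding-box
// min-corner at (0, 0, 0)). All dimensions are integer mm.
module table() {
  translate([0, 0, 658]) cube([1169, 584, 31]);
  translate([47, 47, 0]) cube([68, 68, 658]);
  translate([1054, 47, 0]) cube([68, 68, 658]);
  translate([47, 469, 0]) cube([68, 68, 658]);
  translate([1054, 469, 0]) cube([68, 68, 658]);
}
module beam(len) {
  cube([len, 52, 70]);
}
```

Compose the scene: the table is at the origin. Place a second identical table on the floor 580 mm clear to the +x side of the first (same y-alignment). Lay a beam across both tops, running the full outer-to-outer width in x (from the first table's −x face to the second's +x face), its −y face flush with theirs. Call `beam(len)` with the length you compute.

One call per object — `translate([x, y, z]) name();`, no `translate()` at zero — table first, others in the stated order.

table();
translate([1749, 0, 0]) table();
translate([0, 0, 689]) beam(2918);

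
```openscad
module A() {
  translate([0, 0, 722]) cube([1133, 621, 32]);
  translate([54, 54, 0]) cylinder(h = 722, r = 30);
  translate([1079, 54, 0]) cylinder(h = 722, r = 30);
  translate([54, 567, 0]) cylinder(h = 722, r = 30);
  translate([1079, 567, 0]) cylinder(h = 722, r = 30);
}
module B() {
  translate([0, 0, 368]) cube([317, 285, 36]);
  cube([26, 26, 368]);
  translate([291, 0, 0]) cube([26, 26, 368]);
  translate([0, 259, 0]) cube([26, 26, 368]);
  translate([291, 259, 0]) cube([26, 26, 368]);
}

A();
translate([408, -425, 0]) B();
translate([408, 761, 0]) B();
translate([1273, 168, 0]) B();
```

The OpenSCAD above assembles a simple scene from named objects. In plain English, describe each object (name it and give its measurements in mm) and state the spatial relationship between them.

A is a rectangular dining table. The top is 1133×621×32 mm with its upper surface at z = 754 mm. It stands on four round legs of 60 mm diameter, each leg's bounding box inset 24 mm from the nearest pair of top edges, running from the floor to the underside of the top.

B is a four-legged stool. The seat is 317×285 mm, 36 mm thick, top at z = 404 mm. It stands on four square legs, each 26×26 mm in cross-section, from z = 0 to the seat underside, each flush with a corner of the seat.

Three stools sit around the table at the −y, +y, +x sides.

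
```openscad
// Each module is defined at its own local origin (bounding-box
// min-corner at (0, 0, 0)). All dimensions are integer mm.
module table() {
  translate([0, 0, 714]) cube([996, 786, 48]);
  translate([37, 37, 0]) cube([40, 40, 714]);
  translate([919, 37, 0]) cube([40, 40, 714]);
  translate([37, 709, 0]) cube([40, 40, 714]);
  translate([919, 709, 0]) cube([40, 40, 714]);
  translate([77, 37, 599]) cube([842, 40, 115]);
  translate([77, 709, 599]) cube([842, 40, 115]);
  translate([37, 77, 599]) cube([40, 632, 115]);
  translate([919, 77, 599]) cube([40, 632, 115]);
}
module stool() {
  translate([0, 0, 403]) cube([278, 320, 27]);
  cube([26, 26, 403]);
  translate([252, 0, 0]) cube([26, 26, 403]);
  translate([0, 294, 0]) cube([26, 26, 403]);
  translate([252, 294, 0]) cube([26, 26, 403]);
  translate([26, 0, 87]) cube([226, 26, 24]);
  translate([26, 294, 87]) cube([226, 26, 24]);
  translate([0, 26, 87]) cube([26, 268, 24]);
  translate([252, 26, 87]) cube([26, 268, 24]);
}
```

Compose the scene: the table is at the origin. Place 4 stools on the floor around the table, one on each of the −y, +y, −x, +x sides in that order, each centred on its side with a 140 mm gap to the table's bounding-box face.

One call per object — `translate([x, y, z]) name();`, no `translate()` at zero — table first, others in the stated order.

table();
translate([359, -460, 0]) stool();
translate([359, 926, 0]) stool();
translate([-418, 233, 0]) stool();
translate([1136, 233, 0]) stool();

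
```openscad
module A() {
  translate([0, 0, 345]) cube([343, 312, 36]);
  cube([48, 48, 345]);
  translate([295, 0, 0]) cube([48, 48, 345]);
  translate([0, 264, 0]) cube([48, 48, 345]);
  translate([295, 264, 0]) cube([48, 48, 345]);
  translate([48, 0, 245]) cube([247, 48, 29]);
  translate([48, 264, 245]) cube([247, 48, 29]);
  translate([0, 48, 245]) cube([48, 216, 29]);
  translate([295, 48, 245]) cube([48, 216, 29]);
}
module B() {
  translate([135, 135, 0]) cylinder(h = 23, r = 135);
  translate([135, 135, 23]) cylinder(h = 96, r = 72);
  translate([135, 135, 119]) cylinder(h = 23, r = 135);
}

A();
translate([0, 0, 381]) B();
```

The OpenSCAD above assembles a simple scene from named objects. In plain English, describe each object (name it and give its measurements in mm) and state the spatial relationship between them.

A is a simple wooden stool: a rectangular seat 343 mm (x) by 312 mm (y), 36 mm thick, top face at z = 381 mm, on four square legs, each 48×48 mm in cross-section. The legs rest on z = 0, each flush with a corner of the seat. Four stretchers, 48 mm wide and 29 mm tall, connect adjacent legs with their undersides at z = 245 mm, each running between the inner faces of the legs it joins and aligned with the legs' outer faces on the other axis.

B is a spool: two coaxial disc flanges of radius 135 mm and thickness 23 mm, joined by a core cylinder of radius 72 mm and height 96 mm. The lower flange rests on z = 0 and the three cylinders share a vertical axis.

The spool is on top of the stool.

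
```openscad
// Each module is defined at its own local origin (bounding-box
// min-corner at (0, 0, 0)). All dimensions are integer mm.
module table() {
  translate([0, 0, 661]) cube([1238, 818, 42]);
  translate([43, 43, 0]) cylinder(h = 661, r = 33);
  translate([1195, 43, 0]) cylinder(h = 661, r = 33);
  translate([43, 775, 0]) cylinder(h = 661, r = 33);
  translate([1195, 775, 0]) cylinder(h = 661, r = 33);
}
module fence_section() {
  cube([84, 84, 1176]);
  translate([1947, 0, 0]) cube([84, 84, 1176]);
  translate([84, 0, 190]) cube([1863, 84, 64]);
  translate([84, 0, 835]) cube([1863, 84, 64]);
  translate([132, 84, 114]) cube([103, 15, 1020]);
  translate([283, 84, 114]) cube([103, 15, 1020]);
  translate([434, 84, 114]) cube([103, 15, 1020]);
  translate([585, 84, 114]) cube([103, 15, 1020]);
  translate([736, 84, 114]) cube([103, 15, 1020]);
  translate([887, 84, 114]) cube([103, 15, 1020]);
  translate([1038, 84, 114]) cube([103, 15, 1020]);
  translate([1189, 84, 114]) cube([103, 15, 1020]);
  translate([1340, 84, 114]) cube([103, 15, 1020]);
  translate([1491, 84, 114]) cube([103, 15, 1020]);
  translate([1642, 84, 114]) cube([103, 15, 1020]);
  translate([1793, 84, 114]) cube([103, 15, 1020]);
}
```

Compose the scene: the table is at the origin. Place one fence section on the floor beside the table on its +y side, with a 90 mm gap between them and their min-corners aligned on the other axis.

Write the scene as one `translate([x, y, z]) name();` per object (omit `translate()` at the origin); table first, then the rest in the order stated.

table();
translate([0, 908, 0]) fence_section();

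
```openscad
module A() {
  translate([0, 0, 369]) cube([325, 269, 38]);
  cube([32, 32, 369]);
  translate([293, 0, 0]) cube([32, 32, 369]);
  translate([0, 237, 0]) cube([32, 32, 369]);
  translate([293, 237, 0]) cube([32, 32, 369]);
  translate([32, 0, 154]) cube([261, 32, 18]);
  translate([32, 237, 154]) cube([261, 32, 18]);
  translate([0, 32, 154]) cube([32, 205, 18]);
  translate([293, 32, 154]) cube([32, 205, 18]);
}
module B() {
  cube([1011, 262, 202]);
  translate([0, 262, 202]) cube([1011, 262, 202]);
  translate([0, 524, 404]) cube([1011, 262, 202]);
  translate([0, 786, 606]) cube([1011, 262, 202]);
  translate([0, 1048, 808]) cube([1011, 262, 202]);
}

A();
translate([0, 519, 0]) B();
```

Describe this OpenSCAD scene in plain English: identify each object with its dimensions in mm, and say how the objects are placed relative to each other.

A is a four-legged stool. The seat is 325×269 mm, 38 mm thick, top at z = 407 mm. It stands on four square legs, each 32×32 mm in cross-section, from z = 0 to the seat underside, each flush with a corner of the seat. Four stretchers, 32 mm wide and 18 mm tall, connect adjacent legs with their undersides at z = 154 mm, each running between the inner faces of the legs it joins and aligned with the legs' outer faces on the other axis.

B is a straight staircase of 5 solid steps. Each step is 1011 mm wide (x), 262 mm deep (y, the going) and 202 mm tall (the rise). The first step rests on the floor; each subsequent step sits one going further in +y and one rise higher in +z, directly behind and above the previous step with no overlap.

The staircase is on the floor beside the stool on its +y side.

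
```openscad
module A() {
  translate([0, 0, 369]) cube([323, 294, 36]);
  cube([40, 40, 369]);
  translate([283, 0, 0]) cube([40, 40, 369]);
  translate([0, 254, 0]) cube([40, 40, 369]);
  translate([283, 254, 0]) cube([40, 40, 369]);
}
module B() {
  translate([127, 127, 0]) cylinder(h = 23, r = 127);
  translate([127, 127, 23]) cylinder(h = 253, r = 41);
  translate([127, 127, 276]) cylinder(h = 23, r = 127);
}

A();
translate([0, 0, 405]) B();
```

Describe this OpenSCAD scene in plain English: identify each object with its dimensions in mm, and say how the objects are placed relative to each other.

A is a four-legged stool. The seat is 323×294 mm, 36 mm thick, top at z = 405 mm. It stands on four square legs, each 40×40 mm in cross-section, from z = 0 to the seat underside, each flush with a corner of the seat.

B is a spool: two coaxial disc flanges of radius 127 mm and thickness 23 mm, joined by a core cylinder of radius 41 mm and height 253 mm. The lower flange rests on z = 0 and the three cylinders share a vertical axis.

The spool is on top of the stool.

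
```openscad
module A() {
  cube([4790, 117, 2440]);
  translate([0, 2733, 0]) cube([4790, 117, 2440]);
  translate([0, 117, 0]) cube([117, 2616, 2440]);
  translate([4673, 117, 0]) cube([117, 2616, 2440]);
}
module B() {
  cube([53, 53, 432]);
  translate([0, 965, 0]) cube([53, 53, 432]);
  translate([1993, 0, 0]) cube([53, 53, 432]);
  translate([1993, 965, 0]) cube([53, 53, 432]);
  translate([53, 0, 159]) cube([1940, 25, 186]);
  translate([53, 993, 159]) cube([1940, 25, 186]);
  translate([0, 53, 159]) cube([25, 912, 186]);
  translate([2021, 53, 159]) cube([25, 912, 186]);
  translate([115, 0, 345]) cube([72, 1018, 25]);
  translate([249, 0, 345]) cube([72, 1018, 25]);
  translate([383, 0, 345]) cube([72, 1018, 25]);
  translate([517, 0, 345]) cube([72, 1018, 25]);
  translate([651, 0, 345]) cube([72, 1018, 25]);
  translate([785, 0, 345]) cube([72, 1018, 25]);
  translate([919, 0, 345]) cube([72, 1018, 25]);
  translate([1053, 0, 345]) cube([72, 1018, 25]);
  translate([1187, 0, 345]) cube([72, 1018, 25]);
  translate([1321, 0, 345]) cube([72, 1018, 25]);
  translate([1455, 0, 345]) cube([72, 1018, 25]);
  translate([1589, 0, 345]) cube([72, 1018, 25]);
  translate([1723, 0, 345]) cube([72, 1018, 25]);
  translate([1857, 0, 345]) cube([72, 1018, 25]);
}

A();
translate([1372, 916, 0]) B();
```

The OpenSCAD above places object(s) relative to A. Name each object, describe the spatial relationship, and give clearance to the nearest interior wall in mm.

Clearances: x = 1255, y = 799; minimum 799 mm.

A is a house frame. B is a bed frame. The bed frame sits inside the house frame, centred. The clearance to the nearest interior wall is 799 mm.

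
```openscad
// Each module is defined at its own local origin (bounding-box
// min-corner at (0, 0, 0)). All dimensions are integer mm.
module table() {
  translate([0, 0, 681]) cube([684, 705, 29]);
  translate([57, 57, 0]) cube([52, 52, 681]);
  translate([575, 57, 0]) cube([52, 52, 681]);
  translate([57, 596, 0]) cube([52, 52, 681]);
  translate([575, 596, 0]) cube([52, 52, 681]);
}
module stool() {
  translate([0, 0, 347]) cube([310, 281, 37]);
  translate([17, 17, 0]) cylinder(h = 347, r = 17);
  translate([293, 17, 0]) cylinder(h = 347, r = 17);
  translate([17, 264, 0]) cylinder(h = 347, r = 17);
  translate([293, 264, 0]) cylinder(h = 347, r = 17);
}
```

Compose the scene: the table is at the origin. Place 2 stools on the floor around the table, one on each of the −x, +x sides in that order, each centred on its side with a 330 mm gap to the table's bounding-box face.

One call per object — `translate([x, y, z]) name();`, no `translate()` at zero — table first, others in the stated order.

table();
translate([-640, 212, 0]) stool();
translate([1014, 212, 0]) stool();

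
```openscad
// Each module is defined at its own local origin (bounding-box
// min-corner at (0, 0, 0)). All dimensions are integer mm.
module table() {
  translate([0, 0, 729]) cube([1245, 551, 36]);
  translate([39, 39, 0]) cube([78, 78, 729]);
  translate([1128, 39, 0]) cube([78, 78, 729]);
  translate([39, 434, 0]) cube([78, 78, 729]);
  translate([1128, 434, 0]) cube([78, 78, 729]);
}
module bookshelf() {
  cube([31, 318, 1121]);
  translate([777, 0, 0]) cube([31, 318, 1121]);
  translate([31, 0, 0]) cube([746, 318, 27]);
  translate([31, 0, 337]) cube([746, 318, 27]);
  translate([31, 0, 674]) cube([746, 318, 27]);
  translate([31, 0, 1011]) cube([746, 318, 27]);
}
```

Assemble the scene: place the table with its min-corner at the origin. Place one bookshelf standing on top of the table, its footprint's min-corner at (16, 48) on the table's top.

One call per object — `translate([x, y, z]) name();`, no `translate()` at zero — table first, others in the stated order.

table();
translate([16, 48, 765]) bookshelf();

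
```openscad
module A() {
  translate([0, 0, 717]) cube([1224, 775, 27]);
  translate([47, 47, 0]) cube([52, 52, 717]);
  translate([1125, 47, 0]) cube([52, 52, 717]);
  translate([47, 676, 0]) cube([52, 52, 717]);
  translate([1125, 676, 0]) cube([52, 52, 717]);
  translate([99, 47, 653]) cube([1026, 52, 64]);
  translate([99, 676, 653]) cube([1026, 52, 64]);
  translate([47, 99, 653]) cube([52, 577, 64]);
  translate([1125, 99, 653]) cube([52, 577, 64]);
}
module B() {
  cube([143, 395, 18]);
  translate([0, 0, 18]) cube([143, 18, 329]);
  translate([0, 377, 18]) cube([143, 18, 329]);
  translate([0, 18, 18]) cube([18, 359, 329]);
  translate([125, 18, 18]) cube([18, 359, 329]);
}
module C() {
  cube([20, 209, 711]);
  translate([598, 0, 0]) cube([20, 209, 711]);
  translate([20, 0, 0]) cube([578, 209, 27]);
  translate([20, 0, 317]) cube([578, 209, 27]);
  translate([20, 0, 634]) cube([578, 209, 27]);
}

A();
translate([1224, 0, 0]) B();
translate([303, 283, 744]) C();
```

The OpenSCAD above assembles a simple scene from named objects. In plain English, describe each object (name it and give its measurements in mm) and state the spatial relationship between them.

A is a rectangular dining table. The top is 1224×775×27 mm with its upper surface at z = 744 mm. It stands on four 52×52 mm square legs, each inset 47 mm from the nearest pair of top edges, running from the floor to the underside of the top. Four apron rails, 52 mm thick and 64 mm tall, run between adjacent legs with their top edges flush with the underside of the top and their outer faces flush with the legs' outer faces.

B is an open-topped rectangular box: outside dimensions 143×395×347 mm, with a uniform wall and base thickness of 18 mm. The base is a full 143×395 slab on the floor; four walls sit on top of the base. The front and back walls (the −y and +y sides) span the full width; the two side walls fit between them.

C is a bookshelf 618 mm wide overall, 209 mm deep and 711 mm tall. The two sides are 20 mm thick vertical panels. 3 horizontal shelves of 27 mm thickness span between the inner faces of the sides; the lowest shelf sits on the floor and shelves are stacked with a clear vertical gap of 290 mm between each pair.

The open box is against the table's +x side, with their −y faces flush. The bookshelf is on top of the table, centred.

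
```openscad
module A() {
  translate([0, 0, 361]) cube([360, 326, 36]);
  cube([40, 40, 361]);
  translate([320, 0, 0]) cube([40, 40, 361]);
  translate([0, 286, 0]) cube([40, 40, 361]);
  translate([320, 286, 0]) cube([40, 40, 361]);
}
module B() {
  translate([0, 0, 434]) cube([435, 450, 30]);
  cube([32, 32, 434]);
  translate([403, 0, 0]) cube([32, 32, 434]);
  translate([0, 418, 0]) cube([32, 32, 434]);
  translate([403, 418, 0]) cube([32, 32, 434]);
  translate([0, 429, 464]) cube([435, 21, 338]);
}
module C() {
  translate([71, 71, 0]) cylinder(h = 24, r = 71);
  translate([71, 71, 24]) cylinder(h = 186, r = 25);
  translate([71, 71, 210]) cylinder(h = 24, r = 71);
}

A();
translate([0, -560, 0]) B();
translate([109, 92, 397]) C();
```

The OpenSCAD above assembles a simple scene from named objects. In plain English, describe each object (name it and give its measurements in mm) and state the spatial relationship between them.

A is a four-legged stool. The seat is a 360×326×36 mm slab whose top surface is at z = 397 mm; four square legs, each 40×40 mm in cross-section, run from the floor (z = 0) to the underside of the seat, each flush with a corner of the seat.

B is a chair: 435×450 mm seat, 30 mm thick, top at z = 464 mm, on four 32 mm square corner legs flush with the seat edges. A 21 mm thick backrest slab spans the full seat width, extending 338 mm above the seat top, its back face flush with the seat's +y edge.

C is a spool: two coaxial disc flanges of radius 71 mm and thickness 24 mm, joined by a core cylinder of radius 25 mm and height 186 mm. The lower flange rests on z = 0 and the three cylinders share a vertical axis.

The chair is on the floor beside the stool on its −y side. The spool is on top of the stool, centred.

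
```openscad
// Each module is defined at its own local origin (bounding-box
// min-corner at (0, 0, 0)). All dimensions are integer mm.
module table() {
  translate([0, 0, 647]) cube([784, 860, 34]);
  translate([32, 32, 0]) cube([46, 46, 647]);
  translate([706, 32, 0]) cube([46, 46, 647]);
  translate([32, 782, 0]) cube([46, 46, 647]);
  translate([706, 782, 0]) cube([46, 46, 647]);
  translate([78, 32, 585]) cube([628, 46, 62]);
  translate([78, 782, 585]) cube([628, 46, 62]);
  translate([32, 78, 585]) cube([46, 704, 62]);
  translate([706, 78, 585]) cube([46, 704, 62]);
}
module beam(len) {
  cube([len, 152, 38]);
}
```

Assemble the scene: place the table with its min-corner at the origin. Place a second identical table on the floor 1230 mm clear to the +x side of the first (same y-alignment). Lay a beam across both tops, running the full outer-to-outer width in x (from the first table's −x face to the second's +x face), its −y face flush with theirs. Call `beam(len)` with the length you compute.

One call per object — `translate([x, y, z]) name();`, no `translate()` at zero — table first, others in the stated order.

table();
translate([2014, 0, 0]) table();
translate([0, 0, 681]) beam(2798);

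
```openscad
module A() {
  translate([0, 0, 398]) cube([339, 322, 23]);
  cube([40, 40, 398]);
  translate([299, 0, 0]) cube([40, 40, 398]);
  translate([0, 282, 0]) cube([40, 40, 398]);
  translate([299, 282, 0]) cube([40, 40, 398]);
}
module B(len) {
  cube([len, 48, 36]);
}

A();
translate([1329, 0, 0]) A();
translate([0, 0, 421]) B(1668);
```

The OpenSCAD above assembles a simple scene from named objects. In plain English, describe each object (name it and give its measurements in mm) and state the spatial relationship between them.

A is a simple wooden stool: a rectangular seat 339 mm (x) by 322 mm (y), 23 mm thick, top face at z = 421 mm, on four square legs, each 40×40 mm in cross-section. The legs rest on z = 0, each flush with a corner of the seat.

B is a rectangular beam 1668 mm long (x), 48 mm deep (y), 36 mm thick (z).

The beam spans the tops of two stools placed 990 mm apart, resting at z = 421 mm.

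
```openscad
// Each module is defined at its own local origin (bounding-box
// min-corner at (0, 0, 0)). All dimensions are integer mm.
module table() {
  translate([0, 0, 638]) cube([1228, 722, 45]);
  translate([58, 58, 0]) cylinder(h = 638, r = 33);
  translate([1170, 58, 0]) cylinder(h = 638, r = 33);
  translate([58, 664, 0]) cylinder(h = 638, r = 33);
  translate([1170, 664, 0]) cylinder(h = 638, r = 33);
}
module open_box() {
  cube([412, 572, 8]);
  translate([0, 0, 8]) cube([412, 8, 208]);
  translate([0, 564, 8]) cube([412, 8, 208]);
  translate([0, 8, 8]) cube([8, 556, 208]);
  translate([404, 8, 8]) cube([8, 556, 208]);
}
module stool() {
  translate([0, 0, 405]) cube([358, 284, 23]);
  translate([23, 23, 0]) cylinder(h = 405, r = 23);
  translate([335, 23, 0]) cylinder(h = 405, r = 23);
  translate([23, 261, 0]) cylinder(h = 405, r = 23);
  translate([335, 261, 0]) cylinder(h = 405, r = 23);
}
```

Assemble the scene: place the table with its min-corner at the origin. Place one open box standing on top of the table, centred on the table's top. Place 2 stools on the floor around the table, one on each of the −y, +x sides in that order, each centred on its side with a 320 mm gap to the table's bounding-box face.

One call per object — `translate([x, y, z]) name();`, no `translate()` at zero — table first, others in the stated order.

table();
translate([408, 75, 683]) open_box();
translate([435, -604, 0]) stool();
translate([1548, 219, 0]) stool();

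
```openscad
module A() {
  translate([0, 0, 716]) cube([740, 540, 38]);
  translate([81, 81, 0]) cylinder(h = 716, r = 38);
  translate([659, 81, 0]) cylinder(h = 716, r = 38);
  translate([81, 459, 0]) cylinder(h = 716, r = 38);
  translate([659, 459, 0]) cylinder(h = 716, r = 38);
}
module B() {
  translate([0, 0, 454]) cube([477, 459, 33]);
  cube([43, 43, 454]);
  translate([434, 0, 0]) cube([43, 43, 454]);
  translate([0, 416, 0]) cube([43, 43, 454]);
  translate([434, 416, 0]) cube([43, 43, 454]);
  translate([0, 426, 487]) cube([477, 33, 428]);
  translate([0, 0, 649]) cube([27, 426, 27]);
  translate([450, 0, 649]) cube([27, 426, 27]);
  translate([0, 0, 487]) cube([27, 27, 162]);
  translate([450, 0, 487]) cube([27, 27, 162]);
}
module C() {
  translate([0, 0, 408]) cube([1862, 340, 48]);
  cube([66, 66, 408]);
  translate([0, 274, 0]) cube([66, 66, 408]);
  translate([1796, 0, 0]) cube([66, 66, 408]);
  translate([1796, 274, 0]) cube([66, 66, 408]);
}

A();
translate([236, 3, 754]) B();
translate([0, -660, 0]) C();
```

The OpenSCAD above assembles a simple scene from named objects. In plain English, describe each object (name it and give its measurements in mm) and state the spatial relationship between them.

A is a table with a 740×540 mm rectangular top, 38 mm thick, top surface at z = 754 mm, supported by four round legs of 76 mm diameter, each leg's bounding box inset 43 mm from the nearest pair of top edges, running from the floor.

B is a chair: 477×459 mm seat, 33 mm thick, top at z = 487 mm, on four 43 mm square corner legs flush with the seat edges. A 33 mm thick backrest slab spans the full seat width, extending 428 mm above the seat top, its back face flush with the seat's +y edge. Two armrests of 27×27 mm section run along each side from the seat's front edge to the front of the backrest, top faces 189 mm above the seat top and outer faces flush with the seat's x-edges; a 27×27 mm post under the front of each armrest stands on the seat at the front corner.

C is a bench: a 1862×340 mm seat slab, 48 mm thick, top at z = 456 mm, on four 66×66 mm square legs flush with the seat corners and standing on z = 0.

The chair is on top of the table. The bench is on the floor beside the table on its −y side.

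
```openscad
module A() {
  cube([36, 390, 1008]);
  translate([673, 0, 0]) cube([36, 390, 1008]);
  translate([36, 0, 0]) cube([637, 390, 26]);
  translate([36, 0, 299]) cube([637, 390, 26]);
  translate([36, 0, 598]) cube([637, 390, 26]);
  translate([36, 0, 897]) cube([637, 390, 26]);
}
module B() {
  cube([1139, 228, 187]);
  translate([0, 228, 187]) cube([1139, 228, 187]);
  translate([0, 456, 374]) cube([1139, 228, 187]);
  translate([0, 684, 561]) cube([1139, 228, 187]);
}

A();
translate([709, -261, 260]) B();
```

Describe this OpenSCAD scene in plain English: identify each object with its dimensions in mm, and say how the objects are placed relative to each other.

A is a bookshelf 709 mm wide overall, 390 mm deep and 1008 mm tall. The two sides are 36 mm thick vertical panels. 4 horizontal shelves of 26 mm thickness span between the inner faces of the sides; the lowest shelf sits on the floor and shelves are stacked with a clear vertical gap of 273 mm between each pair.

B is a straight staircase of 4 solid steps. Each step is 1139 mm wide (x), 228 mm deep (y, the going) and 187 mm tall (the rise). The first step rests on the floor; each subsequent step sits one going further in +y and one rise higher in +z, directly behind and above the previous step with no overlap.

The staircase is beside the bookshelf with their tops flush at z = 1008.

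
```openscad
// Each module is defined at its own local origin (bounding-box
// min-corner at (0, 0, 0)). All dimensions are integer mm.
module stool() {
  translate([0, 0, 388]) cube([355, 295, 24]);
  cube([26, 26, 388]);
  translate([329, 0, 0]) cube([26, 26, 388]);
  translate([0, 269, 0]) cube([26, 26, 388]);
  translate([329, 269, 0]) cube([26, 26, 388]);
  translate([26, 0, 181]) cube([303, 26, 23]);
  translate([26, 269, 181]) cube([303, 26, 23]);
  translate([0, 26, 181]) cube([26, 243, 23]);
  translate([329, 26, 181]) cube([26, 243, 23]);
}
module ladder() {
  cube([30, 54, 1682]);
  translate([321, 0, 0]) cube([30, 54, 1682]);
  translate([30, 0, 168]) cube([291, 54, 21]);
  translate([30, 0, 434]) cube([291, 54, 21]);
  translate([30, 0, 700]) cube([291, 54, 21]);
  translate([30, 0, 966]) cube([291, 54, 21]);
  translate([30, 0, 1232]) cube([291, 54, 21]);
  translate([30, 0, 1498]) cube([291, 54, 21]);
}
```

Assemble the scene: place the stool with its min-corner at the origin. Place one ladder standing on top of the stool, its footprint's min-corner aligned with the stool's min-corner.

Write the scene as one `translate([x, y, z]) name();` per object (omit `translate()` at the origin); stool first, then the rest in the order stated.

stool();
translate([0, 0, 412]) ladder();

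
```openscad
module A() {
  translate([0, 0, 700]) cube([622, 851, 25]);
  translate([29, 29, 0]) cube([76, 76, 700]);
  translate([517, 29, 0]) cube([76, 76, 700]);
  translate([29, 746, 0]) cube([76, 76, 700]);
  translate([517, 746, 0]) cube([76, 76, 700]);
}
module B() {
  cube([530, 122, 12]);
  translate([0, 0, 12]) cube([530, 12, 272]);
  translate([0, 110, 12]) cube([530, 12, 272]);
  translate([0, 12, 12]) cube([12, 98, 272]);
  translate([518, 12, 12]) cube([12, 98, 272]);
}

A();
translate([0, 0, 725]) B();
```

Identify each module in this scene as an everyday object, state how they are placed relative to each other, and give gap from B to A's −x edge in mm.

A is a table. B is an open box. The open box is on top of the table. The gap from the open box to the table's −x edge is 0 mm.

The open box's min-x is at 0; the table's min-x is 0; gap = 0 mm.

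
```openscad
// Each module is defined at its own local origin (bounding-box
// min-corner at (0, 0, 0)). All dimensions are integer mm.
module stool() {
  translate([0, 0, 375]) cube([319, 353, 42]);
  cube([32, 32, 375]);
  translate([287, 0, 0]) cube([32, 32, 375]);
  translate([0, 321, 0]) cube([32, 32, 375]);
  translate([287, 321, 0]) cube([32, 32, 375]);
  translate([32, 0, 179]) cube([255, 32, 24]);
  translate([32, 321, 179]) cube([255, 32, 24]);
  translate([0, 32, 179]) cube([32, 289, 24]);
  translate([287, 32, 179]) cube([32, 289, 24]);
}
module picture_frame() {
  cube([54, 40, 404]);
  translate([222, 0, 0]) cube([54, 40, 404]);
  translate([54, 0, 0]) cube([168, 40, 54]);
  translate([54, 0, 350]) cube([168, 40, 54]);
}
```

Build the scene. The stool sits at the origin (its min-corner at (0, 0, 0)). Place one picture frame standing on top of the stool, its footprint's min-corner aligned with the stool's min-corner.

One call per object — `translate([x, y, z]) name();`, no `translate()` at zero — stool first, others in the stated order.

stool();
translate([0, 0, 417]) picture_frame();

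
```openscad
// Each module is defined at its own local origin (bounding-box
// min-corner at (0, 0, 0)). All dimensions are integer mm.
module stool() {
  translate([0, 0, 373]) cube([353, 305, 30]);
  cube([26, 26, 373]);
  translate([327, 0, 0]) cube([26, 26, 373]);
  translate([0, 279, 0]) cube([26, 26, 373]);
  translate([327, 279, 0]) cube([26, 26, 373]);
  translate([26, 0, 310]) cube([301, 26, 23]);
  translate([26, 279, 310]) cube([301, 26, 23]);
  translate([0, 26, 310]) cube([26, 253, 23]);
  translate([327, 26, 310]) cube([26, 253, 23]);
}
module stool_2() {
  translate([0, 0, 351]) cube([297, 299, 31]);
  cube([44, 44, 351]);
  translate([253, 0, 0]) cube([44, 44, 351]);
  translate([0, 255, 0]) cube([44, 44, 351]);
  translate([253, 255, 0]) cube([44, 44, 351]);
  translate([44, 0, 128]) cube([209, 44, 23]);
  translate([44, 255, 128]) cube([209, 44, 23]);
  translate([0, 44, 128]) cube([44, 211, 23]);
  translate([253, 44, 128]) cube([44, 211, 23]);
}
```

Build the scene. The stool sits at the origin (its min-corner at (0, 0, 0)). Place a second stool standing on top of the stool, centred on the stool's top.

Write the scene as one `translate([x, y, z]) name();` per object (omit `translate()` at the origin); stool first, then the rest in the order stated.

stool();
translate([28, 3, 403]) stool_2();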